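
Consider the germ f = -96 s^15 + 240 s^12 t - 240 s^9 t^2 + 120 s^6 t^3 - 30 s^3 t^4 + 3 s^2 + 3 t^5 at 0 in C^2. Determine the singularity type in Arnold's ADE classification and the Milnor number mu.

The Hessian of f at 0 has rank 1. Corank 1: A-series; mu = 4 gives A_4.

Type A4, Milnor number mu = 4.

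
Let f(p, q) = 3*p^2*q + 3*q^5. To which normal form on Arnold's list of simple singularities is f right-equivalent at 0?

The Hessian of f at 0 is [[0, 0], [0, 0]] with rank 0, so corank 2. A Groebner basis of the Jacobian ideal J(f) in C{p,q} is {p^2/5 + q^4, p^3, p*q}; counting standard monomials gives mu = 6. Corank 2; j^3 = 3*p^2*q has shape L^2 M (L != M), so D-series; mu = 6 gives D_6.

D6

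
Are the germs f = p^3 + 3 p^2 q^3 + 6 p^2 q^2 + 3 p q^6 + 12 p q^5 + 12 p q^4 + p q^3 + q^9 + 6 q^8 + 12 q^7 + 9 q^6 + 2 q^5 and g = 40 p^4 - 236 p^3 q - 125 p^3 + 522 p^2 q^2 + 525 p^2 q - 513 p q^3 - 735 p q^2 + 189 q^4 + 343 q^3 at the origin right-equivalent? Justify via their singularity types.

The Hessian of f at 0 is [[0, 0], [0, 0]] with rank 0, so corank 2. A Groebner basis of the Jacobian ideal J(f) in C{p,q} is {-p^2/4 + q^4 - q^3/12, p^3, p^2*q + p^2/12 + q^3/36, p^2/2 + p*q^2 + q^3/6}; counting standard monomials gives mu = 7. Corank 2; j^3 = p^3 is a perfect cube, so E-series; the 4-jet and mu = 7 give E_7. The Hessian of g at 0 is [[0, 0], [0, 0]] with rank 0, so corank 2. A Groebner basis of the Jacobian ideal J(g) in C{p,q} is {1171875*p^2/4 - 1640625*p*q/2 + q^4 + 125*q^3/4 + 2296875*q^2/4, p^3 - 15225*p^2/4 + 21315*p*q/2 - 63*q^3/20 - 29841*q^2/4, p^2*q - 7125*p^2/4 + 9975*p*q/2 - 43*q^3/20 - 13965*q^2/4, -625*p^2 + p*q^2 + 1750*p*q - 22*q^3/15 - 1225*q^2}; counting standard monomials gives mu = 7. Corank 2; j^3 = -(5*p - 7*q)^3 is a perfect cube, so E-series; the 4-jet and mu = 7 give E_7. Both have type E_7, hence right-equivalent.

Yes.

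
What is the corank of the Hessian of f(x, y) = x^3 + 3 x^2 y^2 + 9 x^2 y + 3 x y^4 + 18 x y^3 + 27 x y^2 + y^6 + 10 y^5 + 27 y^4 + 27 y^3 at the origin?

Hessian at 0 has rank 0.

2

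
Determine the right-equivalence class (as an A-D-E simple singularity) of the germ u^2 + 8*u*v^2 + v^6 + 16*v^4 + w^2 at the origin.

A5

The Hessian of f at 0 is [[2, 0, 0], [0, 0, 0], [0, 0, 2]] with rank 2, so corank 1. A Groebner basis of the Jacobian ideal J(f) in C{u,v,w} is {u^3, u^2*v, u/4 + v^2, w}; counting standard monomials gives mu = 5. Corank 1: A-series; mu = 5 gives A_5.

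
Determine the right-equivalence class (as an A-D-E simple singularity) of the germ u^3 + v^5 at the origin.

The Hessian of f at 0 is [[0, 0], [0, 0]] with rank 0, so corank 2. A Groebner basis of the Jacobian ideal J(f) in C{u,v} is {v^4, u^2}; counting standard monomials gives mu = 8. Corank 2; j^3 = u^3 is a perfect cube, so E-series; the 5-jet and mu = 8 give E_8.

E_{8}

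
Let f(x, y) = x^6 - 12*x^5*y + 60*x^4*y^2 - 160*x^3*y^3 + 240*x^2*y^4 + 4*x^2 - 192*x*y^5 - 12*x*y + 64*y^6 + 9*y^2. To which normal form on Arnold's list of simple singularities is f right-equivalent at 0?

A_5

The Hessian of f at 0 is [[8, -12], [-12, 18]] with rank 1, so corank 1. A Groebner basis of the Jacobian ideal J(f) in C{x,y} is {y^5, x - 3*y/2}; counting standard monomials gives mu = 5. Corank 1: A-series; mu = 5 gives A_5.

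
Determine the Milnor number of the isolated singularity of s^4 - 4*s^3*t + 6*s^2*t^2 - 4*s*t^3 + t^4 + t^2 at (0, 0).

3

The Hessian of f at 0 has rank 1. Corank 1: A-series; mu = 3 gives A_3.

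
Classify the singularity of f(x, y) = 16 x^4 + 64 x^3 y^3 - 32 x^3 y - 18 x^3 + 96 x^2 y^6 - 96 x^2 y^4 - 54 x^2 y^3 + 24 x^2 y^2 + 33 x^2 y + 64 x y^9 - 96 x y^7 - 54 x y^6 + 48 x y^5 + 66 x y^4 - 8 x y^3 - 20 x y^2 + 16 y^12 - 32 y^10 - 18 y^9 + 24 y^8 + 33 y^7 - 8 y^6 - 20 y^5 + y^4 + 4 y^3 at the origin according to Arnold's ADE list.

D_5

The Hessian of f at 0 is [[0, 0], [0, 0]] with rank 0, so corank 2. A Groebner basis of the Jacobian ideal J(f) in C{x,y} is {x*y^2 + 27*x*y/4 - 9*y^2/2, 81*x*y/8 + y^3 - 27*y^2/4, x^2 - 7*x*y/6 + y^2/3}; counting standard monomials gives mu = 5. Corank 2; j^3 = -(2*x - y)*(3*x - 2*y)^2 has shape L^2 M (L != M), so D-series; mu = 5 gives D_5.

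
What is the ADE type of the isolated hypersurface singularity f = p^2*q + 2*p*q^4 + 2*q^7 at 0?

D8

The Hessian of f at 0 has rank 0. Corank 2; j^3 = p^2*q has shape L^2 M (L != M), so D-series; mu = 8 gives D_8.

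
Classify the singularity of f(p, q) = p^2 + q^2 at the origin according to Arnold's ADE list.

A_{1}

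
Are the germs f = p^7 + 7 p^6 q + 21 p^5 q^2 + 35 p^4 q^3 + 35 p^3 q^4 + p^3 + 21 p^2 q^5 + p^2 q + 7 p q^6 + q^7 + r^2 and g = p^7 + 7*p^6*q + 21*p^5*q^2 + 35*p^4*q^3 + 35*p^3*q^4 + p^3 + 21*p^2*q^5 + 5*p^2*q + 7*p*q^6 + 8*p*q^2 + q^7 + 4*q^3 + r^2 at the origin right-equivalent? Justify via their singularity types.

Yes.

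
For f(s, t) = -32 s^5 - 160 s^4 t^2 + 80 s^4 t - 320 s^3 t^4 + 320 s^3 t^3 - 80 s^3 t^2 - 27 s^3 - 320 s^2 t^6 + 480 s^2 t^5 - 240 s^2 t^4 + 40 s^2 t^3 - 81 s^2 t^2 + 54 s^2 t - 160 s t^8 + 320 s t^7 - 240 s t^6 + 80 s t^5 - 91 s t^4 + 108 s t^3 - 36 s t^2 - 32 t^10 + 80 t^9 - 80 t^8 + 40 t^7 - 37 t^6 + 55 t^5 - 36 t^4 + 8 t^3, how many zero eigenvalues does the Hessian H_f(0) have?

2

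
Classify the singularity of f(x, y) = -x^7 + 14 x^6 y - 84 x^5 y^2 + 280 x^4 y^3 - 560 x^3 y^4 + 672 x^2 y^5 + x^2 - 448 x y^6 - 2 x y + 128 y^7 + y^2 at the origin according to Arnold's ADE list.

A_{6}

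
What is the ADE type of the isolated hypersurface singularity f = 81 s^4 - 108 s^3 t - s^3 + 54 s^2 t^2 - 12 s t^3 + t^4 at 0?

E_6

The Hessian of f at 0 is [[0, 0], [0, 0]] with rank 0, so corank 2. A Groebner basis of the Jacobian ideal J(f) in C{s,t} is {t^4, s*t^2 - t^3/9, s^2}; counting standard monomials gives mu = 6. Corank 2; j^3 = -s^3 is a perfect cube, so E-series; the 4-jet and mu = 6 give E_6.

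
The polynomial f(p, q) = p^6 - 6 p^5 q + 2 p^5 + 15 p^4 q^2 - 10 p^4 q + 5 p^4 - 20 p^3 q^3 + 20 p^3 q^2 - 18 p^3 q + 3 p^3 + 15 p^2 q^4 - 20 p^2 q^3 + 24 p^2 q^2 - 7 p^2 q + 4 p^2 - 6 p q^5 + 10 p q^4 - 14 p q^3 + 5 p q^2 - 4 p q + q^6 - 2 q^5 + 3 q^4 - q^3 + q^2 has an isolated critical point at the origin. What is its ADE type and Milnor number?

The Hessian of f at 0 has rank 1. Corank 1: A-series; mu = 2 gives A_2.

Type A_{2}, Milnor number mu = 2.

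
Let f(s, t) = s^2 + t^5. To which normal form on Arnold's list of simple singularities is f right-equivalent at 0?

The Hessian of f at 0 is [[2, 0], [0, 0]] with rank 1, so corank 1. A Groebner basis of the Jacobian ideal J(f) in C{s,t} is {t^4, s}; counting standard monomials gives mu = 4. Corank 1: A-series; mu = 4 gives A_4.

A_{4}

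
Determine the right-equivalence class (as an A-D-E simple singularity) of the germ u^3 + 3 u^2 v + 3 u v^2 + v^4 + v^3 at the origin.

E_6

The Hessian of f at 0 has rank 0. Corank 2; j^3 = (u + v)^3 is a perfect cube, so E-series; the 4-jet and mu = 6 give E_6.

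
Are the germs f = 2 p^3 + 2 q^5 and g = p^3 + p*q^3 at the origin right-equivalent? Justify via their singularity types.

The Hessian of f at 0 has rank 0. Corank 2; j^3 = 2*p^3 is a perfect cube, so E-series; the 5-jet and mu = 8 give E_8. The Hessian of g at 0 has rank 0. Corank 2; j^3 = p^3 is a perfect cube, so E-series; the 4-jet and mu = 7 give E_7. f is E_8 but g is E_7, hence not right-equivalent.

No.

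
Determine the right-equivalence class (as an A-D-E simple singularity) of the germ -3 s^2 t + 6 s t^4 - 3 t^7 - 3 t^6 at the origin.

The Hessian of f at 0 is [[0, 0], [0, 0]] with rank 0, so corank 2. A Groebner basis of the Jacobian ideal J(f) in C{s,t} is {-s*t + t^4, s^3, s^2*t, s^2/6 + s*t^2}; counting standard monomials gives mu = 7. Corank 2; j^3 = -3*s^2*t has shape L^2 M (L != M), so D-series; mu = 7 gives D_7.

D_{7}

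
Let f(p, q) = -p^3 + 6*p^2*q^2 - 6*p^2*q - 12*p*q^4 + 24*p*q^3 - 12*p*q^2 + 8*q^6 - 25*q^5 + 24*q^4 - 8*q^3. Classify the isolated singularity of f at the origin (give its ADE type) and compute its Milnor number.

Type E_{8}, Milnor number mu = 8.

The Hessian of f at 0 has rank 0. Corank 2; j^3 = -(p + 2*q)^3 is a perfect cube, so E-series; the 5-jet and mu = 8 give E_8.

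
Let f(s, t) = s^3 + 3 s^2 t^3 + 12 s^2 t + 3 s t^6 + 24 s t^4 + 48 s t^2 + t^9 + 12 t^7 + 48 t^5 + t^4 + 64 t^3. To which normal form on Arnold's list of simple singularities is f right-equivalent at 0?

The Hessian of f at 0 has rank 0. Corank 2; j^3 = (s + 4*t)^3 is a perfect cube, so E-series; the 4-jet and mu = 6 give E_6.

E_{6}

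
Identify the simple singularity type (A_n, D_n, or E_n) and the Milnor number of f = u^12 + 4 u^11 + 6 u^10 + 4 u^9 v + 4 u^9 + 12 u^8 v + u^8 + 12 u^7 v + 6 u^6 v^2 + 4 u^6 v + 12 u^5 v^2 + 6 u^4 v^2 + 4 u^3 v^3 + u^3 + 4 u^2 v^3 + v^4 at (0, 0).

Type E6, Milnor number mu = 6.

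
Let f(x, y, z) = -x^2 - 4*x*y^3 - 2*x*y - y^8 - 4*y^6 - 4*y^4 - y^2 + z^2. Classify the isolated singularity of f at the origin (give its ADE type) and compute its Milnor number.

Type A_7, Milnor number mu = 7.

The Hessian of f at 0 has rank 2. Corank 1: A-series; mu = 7 gives A_7.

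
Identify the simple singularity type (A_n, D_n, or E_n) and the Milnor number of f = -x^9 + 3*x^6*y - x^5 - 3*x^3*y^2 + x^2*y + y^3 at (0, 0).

Type D_{4}, Milnor number mu = 4.

The Hessian of f at 0 is [[0, 0], [0, 0]] with rank 0, so corank 2. A Groebner basis of the Jacobian ideal J(f) in C{x,y} is {y^3, x^2 + 3*y^2, x*y}; counting standard monomials gives mu = 4. Corank 2; j^3 = y*(x^2 + y^2) splits into three distinct lines over C (the quadratic factor has nonzero discriminant), so D_4.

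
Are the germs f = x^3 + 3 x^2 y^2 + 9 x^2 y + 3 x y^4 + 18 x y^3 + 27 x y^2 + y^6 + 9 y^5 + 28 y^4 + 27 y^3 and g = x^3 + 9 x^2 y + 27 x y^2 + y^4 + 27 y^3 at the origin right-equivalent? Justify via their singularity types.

Yes.

The Hessian of f at 0 is [[0, 0], [0, 0]] with rank 0, so corank 2. A Groebner basis of the Jacobian ideal J(f) in C{x,y} is {x^3 + 27*x^2/2 + 81*x*y + 243*y^2/2, x^2*y - 3*x^2 - 18*x*y - 27*y^2, x^2/2 + x*y^2 + 3*x*y + 9*y^2/2, y^3}; counting standard monomials gives mu = 6. Corank 2; j^3 = (x + 3*y)^3 is a perfect cube, so E-series; the 4-jet and mu = 6 give E_6. The Hessian of g at 0 is [[0, 0], [0, 0]] with rank 0, so corank 2. A Groebner basis of the Jacobian ideal J(g) in C{x,y} is {y^3, x^2 + 6*x*y + 9*y^2}; counting standard monomials gives mu = 6. Corank 2; j^3 = (x + 3*y)^3 is a perfect cube, so E-series; the 4-jet and mu = 6 give E_6. Both have type E_6, hence right-equivalent.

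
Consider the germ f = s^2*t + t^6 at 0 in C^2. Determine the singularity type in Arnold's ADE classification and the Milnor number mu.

Type D_7, Milnor number mu = 7.

The Hessian of f at 0 is [[0, 0], [0, 0]] with rank 0, so corank 2. A Groebner basis of the Jacobian ideal J(f) in C{s,t} is {s^2/6 + t^5, s^3, s*t}; counting standard monomials gives mu = 7. Corank 2; j^3 = s^2*t has shape L^2 M (L != M), so D-series; mu = 7 gives D_7.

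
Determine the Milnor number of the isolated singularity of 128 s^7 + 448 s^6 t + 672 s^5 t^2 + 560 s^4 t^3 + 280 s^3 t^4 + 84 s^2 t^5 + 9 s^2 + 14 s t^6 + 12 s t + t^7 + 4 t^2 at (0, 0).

6

The Hessian of f at 0 is [[18, 12], [12, 8]] with rank 1, so corank 1. A Groebner basis of the Jacobian ideal J(f) in C{s,t} is {t^6, s + 2*t/3}; counting standard monomials gives mu = 6. Corank 1: A-series; mu = 6 gives A_6.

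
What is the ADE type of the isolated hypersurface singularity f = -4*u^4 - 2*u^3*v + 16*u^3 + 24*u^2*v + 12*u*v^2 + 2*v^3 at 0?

E_7

The Hessian of f at 0 has rank 0. Corank 2; j^3 = 2*(2*u + v)^3 is a perfect cube, so E-series; the 4-jet and mu = 7 give E_7.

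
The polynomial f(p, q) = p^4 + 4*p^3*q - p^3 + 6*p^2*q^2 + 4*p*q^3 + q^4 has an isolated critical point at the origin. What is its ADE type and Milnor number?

Type E6, Milnor number mu = 6.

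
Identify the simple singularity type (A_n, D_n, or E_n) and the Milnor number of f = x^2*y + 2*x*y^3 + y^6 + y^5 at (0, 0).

Type D_7, Milnor number mu = 7.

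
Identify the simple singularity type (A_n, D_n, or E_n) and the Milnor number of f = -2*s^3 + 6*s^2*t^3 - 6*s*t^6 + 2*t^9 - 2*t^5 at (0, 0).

Type E_8, Milnor number mu = 8.

The Hessian of f at 0 is [[0, 0], [0, 0]] with rank 0, so corank 2. A Groebner basis of the Jacobian ideal J(f) in C{s,t} is {-s^2/2 + s*t^3, t^4, s^3, s^2*t}; counting standard monomials gives mu = 8. Corank 2; j^3 = -2*s^3 is a perfect cube, so E-series; the 5-jet and mu = 8 give E_8.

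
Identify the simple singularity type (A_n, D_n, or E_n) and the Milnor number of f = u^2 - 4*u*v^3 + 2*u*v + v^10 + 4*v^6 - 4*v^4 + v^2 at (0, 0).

The Hessian of f at 0 has rank 1. Corank 1: A-series; mu = 9 gives A_9.

Type A9, Milnor number mu = 9.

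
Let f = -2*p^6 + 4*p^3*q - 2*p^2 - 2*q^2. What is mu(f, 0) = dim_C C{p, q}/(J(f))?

1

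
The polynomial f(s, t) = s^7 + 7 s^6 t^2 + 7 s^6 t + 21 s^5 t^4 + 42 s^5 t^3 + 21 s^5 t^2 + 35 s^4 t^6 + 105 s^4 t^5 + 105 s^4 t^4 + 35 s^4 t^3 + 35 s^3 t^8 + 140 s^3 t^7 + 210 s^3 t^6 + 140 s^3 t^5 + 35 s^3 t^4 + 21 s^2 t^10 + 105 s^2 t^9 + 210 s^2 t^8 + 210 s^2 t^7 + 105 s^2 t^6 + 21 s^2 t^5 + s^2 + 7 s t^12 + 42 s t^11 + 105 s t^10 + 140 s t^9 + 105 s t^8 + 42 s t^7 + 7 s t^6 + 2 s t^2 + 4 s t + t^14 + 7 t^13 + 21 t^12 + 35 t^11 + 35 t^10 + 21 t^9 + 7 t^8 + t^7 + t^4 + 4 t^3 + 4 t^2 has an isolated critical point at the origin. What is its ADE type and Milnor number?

Type A_{6}, Milnor number mu = 6.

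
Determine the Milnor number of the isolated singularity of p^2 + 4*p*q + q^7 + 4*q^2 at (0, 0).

6

The Hessian of f at 0 has rank 1. Corank 1: A-series; mu = 6 gives A_6.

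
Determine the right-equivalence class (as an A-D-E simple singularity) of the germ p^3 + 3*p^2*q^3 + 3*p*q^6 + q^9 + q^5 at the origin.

The Hessian of f at 0 is [[0, 0], [0, 0]] with rank 0, so corank 2. A Groebner basis of the Jacobian ideal J(f) in C{p,q} is {p^2/2 + p*q^3, q^4, p^3, p^2*q}; counting standard monomials gives mu = 8. Corank 2; j^3 = p^3 is a perfect cube, so E-series; the 5-jet and mu = 8 give E_8.

E_{8}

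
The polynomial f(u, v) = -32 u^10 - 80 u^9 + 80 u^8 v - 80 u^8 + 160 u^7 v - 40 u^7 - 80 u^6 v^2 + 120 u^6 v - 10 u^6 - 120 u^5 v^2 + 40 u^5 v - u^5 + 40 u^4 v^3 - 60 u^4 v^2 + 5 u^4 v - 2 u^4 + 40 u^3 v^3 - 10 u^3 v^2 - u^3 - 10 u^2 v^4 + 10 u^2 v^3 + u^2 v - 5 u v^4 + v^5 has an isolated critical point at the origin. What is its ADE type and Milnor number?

Type D_{6}, Milnor number mu = 6.

The Hessian of f at 0 has rank 0. Corank 2; j^3 = -u^2*(u - v) has shape L^2 M (L != M), so D-series; mu = 6 gives D_6.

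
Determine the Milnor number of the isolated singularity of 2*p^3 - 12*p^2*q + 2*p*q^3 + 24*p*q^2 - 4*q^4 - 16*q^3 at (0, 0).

The Hessian of f at 0 has rank 0. Corank 2; j^3 = 2*(p - 2*q)^3 is a perfect cube, so E-series; the 4-jet and mu = 7 give E_7.

7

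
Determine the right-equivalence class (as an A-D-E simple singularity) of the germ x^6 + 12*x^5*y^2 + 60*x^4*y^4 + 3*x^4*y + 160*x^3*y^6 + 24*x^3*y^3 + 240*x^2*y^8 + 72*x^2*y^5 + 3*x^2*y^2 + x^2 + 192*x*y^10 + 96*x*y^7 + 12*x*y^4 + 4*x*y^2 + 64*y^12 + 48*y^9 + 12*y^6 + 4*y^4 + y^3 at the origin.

A2

The Hessian of f at 0 has rank 1. Corank 1: A-series; mu = 2 gives A_2.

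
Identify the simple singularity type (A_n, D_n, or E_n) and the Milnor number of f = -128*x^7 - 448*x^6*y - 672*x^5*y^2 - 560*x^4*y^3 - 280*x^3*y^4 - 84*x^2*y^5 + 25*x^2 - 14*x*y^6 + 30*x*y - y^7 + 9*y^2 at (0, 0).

Type A_6, Milnor number mu = 6.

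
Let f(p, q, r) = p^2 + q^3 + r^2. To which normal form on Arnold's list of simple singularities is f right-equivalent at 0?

A_{2}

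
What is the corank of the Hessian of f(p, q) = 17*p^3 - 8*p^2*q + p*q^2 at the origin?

Hessian at 0 has rank 0.

2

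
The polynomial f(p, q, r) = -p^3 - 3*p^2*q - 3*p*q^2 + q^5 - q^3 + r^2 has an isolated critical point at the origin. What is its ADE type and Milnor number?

The Hessian of f at 0 has rank 1. Corank 2; j^3 = -(p + q)^3 is a perfect cube, so E-series; the 5-jet and mu = 8 give E_8.

Type E_{8}, Milnor number mu = 8.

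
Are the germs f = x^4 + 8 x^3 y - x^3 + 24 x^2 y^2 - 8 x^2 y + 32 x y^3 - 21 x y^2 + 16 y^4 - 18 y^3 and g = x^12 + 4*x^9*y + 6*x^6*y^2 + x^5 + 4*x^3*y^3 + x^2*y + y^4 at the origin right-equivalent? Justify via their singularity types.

The Hessian of f at 0 is [[0, 0], [0, 0]] with rank 0, so corank 2. A Groebner basis of the Jacobian ideal J(f) in C{x,y} is {x*y^2 - 3*x*y/4 - 9*y^2/4, x*y/4 + y^3 + 3*y^2/4, x^2 + 5*x*y + 6*y^2}; counting standard monomials gives mu = 5. Corank 2; j^3 = -(x + 2*y)*(x + 3*y)^2 has shape L^2 M (L != M), so D-series; mu = 5 gives D_5. The Hessian of g at 0 is [[0, 0], [0, 0]] with rank 0, so corank 2. A Groebner basis of the Jacobian ideal J(g) in C{x,y} is {x^3, x^2/4 + y^3, x*y}; counting standard monomials gives mu = 5. Corank 2; j^3 = x^2*y has shape L^2 M (L != M), so D-series; mu = 5 gives D_5. Both have type D_5, hence right-equivalent.

Yes.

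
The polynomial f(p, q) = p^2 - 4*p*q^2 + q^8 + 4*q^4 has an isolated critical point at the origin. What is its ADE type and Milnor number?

The Hessian of f at 0 is [[2, 0], [0, 0]] with rank 1, so corank 1. A Groebner basis of the Jacobian ideal J(f) in C{p,q} is {p^4, p^3*q, -p/2 + q^2}; counting standard monomials gives mu = 7. Corank 1: A-series; mu = 7 gives A_7.

Type A_{7}, Milnor number mu = 7.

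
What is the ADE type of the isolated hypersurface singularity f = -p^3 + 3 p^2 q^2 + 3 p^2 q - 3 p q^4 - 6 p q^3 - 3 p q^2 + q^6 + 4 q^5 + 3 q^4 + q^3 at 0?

E8

The Hessian of f at 0 has rank 0. Corank 2; j^3 = -(p - q)^3 is a perfect cube, so E-series; the 5-jet and mu = 8 give E_8.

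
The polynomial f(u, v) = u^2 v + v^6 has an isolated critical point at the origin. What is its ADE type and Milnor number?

Type D_{7}, Milnor number mu = 7.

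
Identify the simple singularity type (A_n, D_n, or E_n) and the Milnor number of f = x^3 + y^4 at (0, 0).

The Hessian of f at 0 is [[0, 0], [0, 0]] with rank 0, so corank 2. A Groebner basis of the Jacobian ideal J(f) in C{x,y} is {y^3, x^2}; counting standard monomials gives mu = 6. Corank 2; j^3 = x^3 is a perfect cube, so E-series; the 4-jet and mu = 6 give E_6.

Type E6, Milnor number mu = 6.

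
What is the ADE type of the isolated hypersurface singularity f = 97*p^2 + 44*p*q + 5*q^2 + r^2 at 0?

The Hessian of f at 0 has rank 3. Corank 0: nondegenerate Morse point, so A_1.

A_1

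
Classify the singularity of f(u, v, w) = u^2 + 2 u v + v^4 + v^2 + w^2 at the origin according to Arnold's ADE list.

The Hessian of f at 0 is [[2, 2, 0], [2, 2, 0], [0, 0, 2]] with rank 2, so corank 1. A Groebner basis of the Jacobian ideal J(f) in C{u,v,w} is {v^3, u + v, w}; counting standard monomials gives mu = 3. Corank 1: A-series; mu = 3 gives A_3.

A_{3}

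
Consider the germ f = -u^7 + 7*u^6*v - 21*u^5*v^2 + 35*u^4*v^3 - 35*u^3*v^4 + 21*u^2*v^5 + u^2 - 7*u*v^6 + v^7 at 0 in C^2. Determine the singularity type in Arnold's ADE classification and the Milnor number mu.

Type A_6, Milnor number mu = 6.

The Hessian of f at 0 has rank 1. Corank 1: A-series; mu = 6 gives A_6.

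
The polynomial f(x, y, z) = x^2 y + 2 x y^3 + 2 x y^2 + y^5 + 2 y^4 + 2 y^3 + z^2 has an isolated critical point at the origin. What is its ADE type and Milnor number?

The Hessian of f at 0 has rank 1. Corank 2; j^3 = y*(x^2 + 2*x*y + 2*y^2) splits into three distinct lines over C (the quadratic factor has nonzero discriminant), so D_4.

Type D_{4}, Milnor number mu = 4.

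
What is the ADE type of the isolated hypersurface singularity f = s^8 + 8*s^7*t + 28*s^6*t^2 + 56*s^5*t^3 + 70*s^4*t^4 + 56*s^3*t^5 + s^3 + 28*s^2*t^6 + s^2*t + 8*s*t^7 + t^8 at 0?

D_{9}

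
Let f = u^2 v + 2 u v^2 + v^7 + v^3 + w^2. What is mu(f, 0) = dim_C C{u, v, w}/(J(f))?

8

The Hessian of f at 0 is [[0, 0, 0], [0, 0, 0], [0, 0, 2]] with rank 1, so corank 2. A Groebner basis of the Jacobian ideal J(f) in C{u,v,w} is {u^2/7 + v^6 - v^2/7, u^3 + v^3, u*v + v^2, w}; counting standard monomials gives mu = 8. Corank 2; j^3 = v*(u + v)^2 has shape L^2 M (L != M), so D-series; mu = 8 gives D_8.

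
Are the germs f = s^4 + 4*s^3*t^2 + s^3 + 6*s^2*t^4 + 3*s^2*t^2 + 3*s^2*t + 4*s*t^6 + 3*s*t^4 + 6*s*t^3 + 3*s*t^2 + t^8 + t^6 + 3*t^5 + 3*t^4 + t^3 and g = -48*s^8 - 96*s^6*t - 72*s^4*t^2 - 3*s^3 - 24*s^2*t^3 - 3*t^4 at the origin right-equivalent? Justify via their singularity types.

The Hessian of f at 0 has rank 0. Corank 2; j^3 = (s + t)^3 is a perfect cube, so E-series; the 4-jet and mu = 6 give E_6. The Hessian of g at 0 has rank 0. Corank 2; j^3 = -3*s^3 is a perfect cube, so E-series; the 4-jet and mu = 6 give E_6. Both have type E_6, hence right-equivalent.

Yes.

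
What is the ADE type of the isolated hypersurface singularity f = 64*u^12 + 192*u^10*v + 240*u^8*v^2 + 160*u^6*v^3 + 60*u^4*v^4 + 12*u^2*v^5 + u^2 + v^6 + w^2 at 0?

A_{5}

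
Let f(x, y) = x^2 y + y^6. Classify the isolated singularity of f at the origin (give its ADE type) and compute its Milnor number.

Type D_7, Milnor number mu = 7.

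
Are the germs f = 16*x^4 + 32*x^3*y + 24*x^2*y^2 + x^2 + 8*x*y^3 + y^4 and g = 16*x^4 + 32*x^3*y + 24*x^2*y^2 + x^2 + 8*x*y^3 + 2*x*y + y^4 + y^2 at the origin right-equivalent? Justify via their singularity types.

Yes.

The Hessian of f at 0 has rank 1. Corank 1: A-series; mu = 3 gives A_3. The Hessian of g at 0 has rank 1. Corank 1: A-series; mu = 3 gives A_3. Both have type A_3, hence right-equivalent.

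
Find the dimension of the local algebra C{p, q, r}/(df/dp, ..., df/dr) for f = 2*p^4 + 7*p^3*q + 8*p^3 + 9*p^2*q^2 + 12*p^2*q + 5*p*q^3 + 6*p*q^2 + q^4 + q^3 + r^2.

7

The Hessian of f at 0 has rank 1. Corank 2; j^3 = (2*p + q)^3 is a perfect cube, so E-series; the 4-jet and mu = 7 give E_7.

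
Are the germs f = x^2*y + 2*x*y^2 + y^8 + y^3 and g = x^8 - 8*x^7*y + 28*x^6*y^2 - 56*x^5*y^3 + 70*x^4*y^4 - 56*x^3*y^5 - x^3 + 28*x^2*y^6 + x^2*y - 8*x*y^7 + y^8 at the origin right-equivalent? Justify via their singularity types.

Yes.

The Hessian of f at 0 has rank 0. Corank 2; j^3 = y*(x + y)^2 has shape L^2 M (L != M), so D-series; mu = 9 gives D_9. The Hessian of g at 0 has rank 0. Corank 2; j^3 = -x^2*(x - y) has shape L^2 M (L != M), so D-series; mu = 9 gives D_9. Both have type D_9, hence right-equivalent.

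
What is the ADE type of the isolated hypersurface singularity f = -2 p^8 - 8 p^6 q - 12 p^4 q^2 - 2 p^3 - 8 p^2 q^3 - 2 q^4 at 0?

E6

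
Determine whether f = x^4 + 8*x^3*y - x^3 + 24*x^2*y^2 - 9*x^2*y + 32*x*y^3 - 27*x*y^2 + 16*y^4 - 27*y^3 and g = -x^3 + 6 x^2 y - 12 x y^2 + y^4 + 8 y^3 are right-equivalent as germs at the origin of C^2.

The Hessian of f at 0 is [[0, 0], [0, 0]] with rank 0, so corank 2. A Groebner basis of the Jacobian ideal J(f) in C{x,y} is {y^4, x*y^2 + 8*y^3/3, x^2 + 6*x*y + 9*y^2}; counting standard monomials gives mu = 6. Corank 2; j^3 = -(x + 3*y)^3 is a perfect cube, so E-series; the 4-jet and mu = 6 give E_6. The Hessian of g at 0 is [[0, 0], [0, 0]] with rank 0, so corank 2. A Groebner basis of the Jacobian ideal J(g) in C{x,y} is {y^3, x^2 - 4*x*y + 4*y^2}; counting standard monomials gives mu = 6. Corank 2; j^3 = -(x - 2*y)^3 is a perfect cube, so E-series; the 4-jet and mu = 6 give E_6. Both have type E_6, hence right-equivalent.

Yes.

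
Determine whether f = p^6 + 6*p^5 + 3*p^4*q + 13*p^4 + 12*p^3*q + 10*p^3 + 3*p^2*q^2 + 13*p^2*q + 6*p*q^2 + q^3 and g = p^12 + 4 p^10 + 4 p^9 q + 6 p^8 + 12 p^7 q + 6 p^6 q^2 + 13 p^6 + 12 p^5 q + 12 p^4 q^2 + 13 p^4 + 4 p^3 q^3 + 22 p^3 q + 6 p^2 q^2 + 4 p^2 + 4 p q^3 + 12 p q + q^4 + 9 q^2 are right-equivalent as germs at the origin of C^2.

No.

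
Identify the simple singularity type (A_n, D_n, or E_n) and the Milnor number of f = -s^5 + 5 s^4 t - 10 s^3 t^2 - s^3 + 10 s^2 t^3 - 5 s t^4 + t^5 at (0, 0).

The Hessian of f at 0 is [[0, 0], [0, 0]] with rank 0, so corank 2. A Groebner basis of the Jacobian ideal J(f) in C{s,t} is {t^5, s*t^3 - t^4/4, s^2}; counting standard monomials gives mu = 8. Corank 2; j^3 = -s^3 is a perfect cube, so E-series; the 5-jet and mu = 8 give E_8.

Type E8, Milnor number mu = 8.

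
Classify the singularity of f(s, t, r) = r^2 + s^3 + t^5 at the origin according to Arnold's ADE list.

E_8

The Hessian of f at 0 has rank 1. Corank 2; j^3 = s^3 is a perfect cube, so E-series; the 5-jet and mu = 8 give E_8.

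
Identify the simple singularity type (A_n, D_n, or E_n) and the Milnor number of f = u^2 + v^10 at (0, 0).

Type A9, Milnor number mu = 9.

The Hessian of f at 0 has rank 1. Corank 1: A-series; mu = 9 gives A_9.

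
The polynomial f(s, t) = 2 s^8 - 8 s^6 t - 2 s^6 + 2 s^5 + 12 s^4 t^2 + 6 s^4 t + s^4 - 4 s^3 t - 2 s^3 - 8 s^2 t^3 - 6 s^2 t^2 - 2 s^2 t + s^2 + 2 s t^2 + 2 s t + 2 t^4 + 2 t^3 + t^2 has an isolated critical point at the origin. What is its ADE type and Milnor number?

Type A_{3}, Milnor number mu = 3.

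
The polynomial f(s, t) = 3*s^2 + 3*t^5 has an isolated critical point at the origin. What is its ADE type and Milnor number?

The Hessian of f at 0 has rank 1. Corank 1: A-series; mu = 4 gives A_4.

Type A_4, Milnor number mu = 4.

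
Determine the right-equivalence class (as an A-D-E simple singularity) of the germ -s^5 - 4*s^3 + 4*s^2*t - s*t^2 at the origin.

D6

The Hessian of f at 0 has rank 0. Corank 2; j^3 = -s*(2*s - t)^2 has shape L^2 M (L != M), so D-series; mu = 6 gives D_6.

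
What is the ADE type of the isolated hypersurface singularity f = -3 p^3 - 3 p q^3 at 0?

The Hessian of f at 0 has rank 0. Corank 2; j^3 = -3*p^3 is a perfect cube, so E-series; the 4-jet and mu = 7 give E_7.

E7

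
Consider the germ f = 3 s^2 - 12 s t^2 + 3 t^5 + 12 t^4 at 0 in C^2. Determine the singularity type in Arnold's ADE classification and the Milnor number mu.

The Hessian of f at 0 has rank 1. Corank 1: A-series; mu = 4 gives A_4.

Type A_4, Milnor number mu = 4.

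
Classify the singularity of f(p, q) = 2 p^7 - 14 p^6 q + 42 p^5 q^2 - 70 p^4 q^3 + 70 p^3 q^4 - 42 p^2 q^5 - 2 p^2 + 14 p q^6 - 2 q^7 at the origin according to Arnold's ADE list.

A_{6}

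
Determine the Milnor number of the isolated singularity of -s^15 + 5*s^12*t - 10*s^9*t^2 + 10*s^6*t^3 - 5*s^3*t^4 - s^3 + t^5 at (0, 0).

8

The Hessian of f at 0 has rank 0. Corank 2; j^3 = -s^3 is a perfect cube, so E-series; the 5-jet and mu = 8 give E_8.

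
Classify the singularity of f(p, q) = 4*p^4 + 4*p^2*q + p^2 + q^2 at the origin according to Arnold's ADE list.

A_{1}

The Hessian of f at 0 has rank 2. Corank 0: nondegenerate Morse point, so A_1.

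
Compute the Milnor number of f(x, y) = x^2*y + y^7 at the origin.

8

The Hessian of f at 0 has rank 0. Corank 2; j^3 = x^2*y has shape L^2 M (L != M), so D-series; mu = 8 gives D_8.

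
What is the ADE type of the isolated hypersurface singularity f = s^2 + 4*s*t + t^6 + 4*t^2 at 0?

A_5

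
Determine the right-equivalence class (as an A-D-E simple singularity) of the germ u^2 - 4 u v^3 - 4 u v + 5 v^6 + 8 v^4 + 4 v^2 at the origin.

A_{5}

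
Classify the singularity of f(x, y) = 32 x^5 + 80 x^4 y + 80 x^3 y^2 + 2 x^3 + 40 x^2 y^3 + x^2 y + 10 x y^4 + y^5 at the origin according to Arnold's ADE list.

The Hessian of f at 0 has rank 0. Corank 2; j^3 = x^2*(2*x + y) has shape L^2 M (L != M), so D-series; mu = 6 gives D_6.

D_{6}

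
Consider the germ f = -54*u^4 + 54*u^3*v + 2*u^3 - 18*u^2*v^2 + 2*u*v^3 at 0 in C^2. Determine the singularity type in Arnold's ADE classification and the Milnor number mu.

The Hessian of f at 0 is [[0, 0], [0, 0]] with rank 0, so corank 2. A Groebner basis of the Jacobian ideal J(f) in C{u,v} is {u^2/3 + v^4 + v^3/9, u^3, u^2*v - u^2/9 - v^3/27, -2*u^2/3 + u*v^2 - 2*v^3/9}; counting standard monomials gives mu = 7. Corank 2; j^3 = 2*u^3 is a perfect cube, so E-series; the 4-jet and mu = 7 give E_7.

Type E7, Milnor number mu = 7.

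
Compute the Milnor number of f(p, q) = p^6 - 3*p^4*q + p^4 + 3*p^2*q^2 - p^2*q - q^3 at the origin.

4

The Hessian of f at 0 is [[0, 0], [0, 0]] with rank 0, so corank 2. A Groebner basis of the Jacobian ideal J(f) in C{p,q} is {q^3, p^2 + 3*q^2, p*q}; counting standard monomials gives mu = 4. Corank 2; j^3 = -q*(p^2 + q^2) splits into three distinct lines over C (the quadratic factor has nonzero discriminant), so D_4.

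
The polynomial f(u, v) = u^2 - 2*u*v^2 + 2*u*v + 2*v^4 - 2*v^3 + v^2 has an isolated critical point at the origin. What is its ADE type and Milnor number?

Type A_{3}, Milnor number mu = 3.

The Hessian of f at 0 has rank 1. Corank 1: A-series; mu = 3 gives A_3.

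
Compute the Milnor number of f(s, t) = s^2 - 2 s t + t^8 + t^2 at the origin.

7

The Hessian of f at 0 has rank 1. Corank 1: A-series; mu = 7 gives A_7.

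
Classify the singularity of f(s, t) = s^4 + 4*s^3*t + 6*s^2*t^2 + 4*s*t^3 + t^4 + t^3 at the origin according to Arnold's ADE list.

E6

The Hessian of f at 0 is [[0, 0], [0, 0]] with rank 0, so corank 2. A Groebner basis of the Jacobian ideal J(f) in C{s,t} is {s^3 + 3*s^2*t, t^2}; counting standard monomials gives mu = 6. Corank 2; j^3 = t^3 is a perfect cube, so E-series; the 4-jet and mu = 6 give E_6.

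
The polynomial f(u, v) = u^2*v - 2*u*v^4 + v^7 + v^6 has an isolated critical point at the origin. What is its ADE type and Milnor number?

The Hessian of f at 0 is [[0, 0], [0, 0]] with rank 0, so corank 2. A Groebner basis of the Jacobian ideal J(f) in C{u,v} is {-u*v + v^4, u^3, u^2*v, u^2/6 + u*v^2}; counting standard monomials gives mu = 7. Corank 2; j^3 = u^2*v has shape L^2 M (L != M), so D-series; mu = 7 gives D_7.

Type D_7, Milnor number mu = 7.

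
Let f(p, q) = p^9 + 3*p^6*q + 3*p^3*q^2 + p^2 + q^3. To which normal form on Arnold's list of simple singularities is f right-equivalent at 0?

The Hessian of f at 0 is [[2, 0], [0, 0]] with rank 1, so corank 1. A Groebner basis of the Jacobian ideal J(f) in C{p,q} is {q^2, p}; counting standard monomials gives mu = 2. Corank 1: A-series; mu = 2 gives A_2.

A_{2}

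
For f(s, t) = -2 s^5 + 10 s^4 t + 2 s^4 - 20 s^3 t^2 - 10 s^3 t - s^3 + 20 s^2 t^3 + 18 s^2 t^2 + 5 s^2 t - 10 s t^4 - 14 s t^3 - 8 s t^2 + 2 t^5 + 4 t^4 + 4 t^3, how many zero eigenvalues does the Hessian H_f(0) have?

The Hessian at 0 is [[0, 0], [0, 0]] of rank 0; hence corank 2.

2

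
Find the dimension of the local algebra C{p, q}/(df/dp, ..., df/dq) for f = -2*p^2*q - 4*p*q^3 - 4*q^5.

The Hessian of f at 0 is [[0, 0], [0, 0]] with rank 0, so corank 2. A Groebner basis of the Jacobian ideal J(f) in C{p,q} is {p^3, p^2*q, -p^2/4 + p*q^2, p*q + q^3}; counting standard monomials gives mu = 6. Corank 2; j^3 = -2*p^2*q has shape L^2 M (L != M), so D-series; mu = 6 gives D_6.

6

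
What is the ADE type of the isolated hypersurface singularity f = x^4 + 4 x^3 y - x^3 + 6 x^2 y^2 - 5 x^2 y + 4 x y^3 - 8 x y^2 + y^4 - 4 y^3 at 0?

D_{5}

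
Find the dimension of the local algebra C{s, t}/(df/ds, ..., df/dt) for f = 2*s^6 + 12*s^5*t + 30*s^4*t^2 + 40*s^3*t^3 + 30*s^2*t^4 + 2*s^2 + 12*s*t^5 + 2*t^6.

The Hessian of f at 0 has rank 1. Corank 1: A-series; mu = 5 gives A_5.

5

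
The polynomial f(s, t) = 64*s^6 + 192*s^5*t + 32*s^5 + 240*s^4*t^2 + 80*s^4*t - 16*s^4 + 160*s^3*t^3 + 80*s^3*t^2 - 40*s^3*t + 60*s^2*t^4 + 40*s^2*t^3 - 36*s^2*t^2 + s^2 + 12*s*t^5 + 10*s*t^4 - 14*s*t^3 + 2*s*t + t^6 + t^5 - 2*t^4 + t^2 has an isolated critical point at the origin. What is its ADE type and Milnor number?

Type A4, Milnor number mu = 4.

The Hessian of f at 0 has rank 1. Corank 1: A-series; mu = 4 gives A_4.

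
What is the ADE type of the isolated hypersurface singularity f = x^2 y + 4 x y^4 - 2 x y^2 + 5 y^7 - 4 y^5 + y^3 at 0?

D_8

The Hessian of f at 0 has rank 0. Corank 2; j^3 = y*(x - y)^2 has shape L^2 M (L != M), so D-series; mu = 8 gives D_8.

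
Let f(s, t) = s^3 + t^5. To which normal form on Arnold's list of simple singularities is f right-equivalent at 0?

E_{8}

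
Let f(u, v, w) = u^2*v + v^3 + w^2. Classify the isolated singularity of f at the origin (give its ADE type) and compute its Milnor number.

The Hessian of f at 0 has rank 1. Corank 2; j^3 = v*(u^2 + v^2) splits into three distinct lines over C (the quadratic factor has nonzero discriminant), so D_4.

Type D_4, Milnor number mu = 4.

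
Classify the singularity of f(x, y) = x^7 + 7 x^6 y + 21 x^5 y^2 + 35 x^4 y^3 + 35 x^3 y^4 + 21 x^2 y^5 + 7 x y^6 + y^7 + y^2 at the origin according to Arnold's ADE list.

A_6

The Hessian of f at 0 is [[0, 0], [0, 2]] with rank 1, so corank 1. A Groebner basis of the Jacobian ideal J(f) in C{x,y} is {x^6, y}; counting standard monomials gives mu = 6. Corank 1: A-series; mu = 6 gives A_6.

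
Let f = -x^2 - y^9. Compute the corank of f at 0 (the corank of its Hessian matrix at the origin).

1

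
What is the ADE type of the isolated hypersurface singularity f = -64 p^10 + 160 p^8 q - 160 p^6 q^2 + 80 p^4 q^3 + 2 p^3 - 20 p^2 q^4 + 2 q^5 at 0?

E8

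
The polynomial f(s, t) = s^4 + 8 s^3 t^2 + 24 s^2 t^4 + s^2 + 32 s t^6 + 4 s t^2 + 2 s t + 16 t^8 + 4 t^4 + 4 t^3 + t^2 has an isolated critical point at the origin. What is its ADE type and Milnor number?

The Hessian of f at 0 is [[2, 2], [2, 2]] with rank 1, so corank 1. A Groebner basis of the Jacobian ideal J(f) in C{s,t} is {s^2 + s/2 + t/2, s*t - s/2 - t/2, s/2 + t^2 + t/2}; counting standard monomials gives mu = 3. Corank 1: A-series; mu = 3 gives A_3.

Type A3, Milnor number mu = 3.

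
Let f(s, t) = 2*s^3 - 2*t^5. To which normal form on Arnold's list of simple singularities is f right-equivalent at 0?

The Hessian of f at 0 has rank 0. Corank 2; j^3 = 2*s^3 is a perfect cube, so E-series; the 5-jet and mu = 8 give E_8.

E_8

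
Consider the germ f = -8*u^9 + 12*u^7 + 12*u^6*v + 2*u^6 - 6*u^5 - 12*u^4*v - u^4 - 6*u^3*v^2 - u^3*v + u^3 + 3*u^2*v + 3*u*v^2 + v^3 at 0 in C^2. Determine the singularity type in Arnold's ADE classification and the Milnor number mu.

Type E_7, Milnor number mu = 7.

The Hessian of f at 0 is [[0, 0], [0, 0]] with rank 0, so corank 2. A Groebner basis of the Jacobian ideal J(f) in C{u,v} is {3*u^2 + 6*u*v + v^4 + v^3 + 3*v^2, u^3 - 3*u^2 - 6*u*v - 3*v^2, u^2*v + 3*u^2 + 6*u*v + 3*v^2, -2*u^2 + u*v^2 - 4*u*v + v^3/3 - 2*v^2}; counting standard monomials gives mu = 7. Corank 2; j^3 = (u + v)^3 is a perfect cube, so E-series; the 4-jet and mu = 7 give E_7.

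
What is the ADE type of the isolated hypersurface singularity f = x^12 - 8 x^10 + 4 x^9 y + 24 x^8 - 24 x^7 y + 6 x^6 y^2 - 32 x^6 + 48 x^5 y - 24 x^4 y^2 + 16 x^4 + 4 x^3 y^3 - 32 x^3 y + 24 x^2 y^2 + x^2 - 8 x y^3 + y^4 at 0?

A_3

The Hessian of f at 0 is [[2, 0], [0, 0]] with rank 1, so corank 1. A Groebner basis of the Jacobian ideal J(f) in C{x,y} is {y^3, x}; counting standard monomials gives mu = 3. Corank 1: A-series; mu = 3 gives A_3.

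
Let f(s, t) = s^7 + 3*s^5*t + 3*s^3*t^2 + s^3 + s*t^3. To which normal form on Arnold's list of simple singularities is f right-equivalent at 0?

E_7

The Hessian of f at 0 is [[0, 0], [0, 0]] with rank 0, so corank 2. A Groebner basis of the Jacobian ideal J(f) in C{s,t} is {s^3, s*t^2, 3*s^2 + t^3}; counting standard monomials gives mu = 7. Corank 2; j^3 = s^3 is a perfect cube, so E-series; the 4-jet and mu = 7 give E_7.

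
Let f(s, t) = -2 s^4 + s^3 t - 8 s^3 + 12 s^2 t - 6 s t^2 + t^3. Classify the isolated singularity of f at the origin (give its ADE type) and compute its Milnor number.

Type E7, Milnor number mu = 7.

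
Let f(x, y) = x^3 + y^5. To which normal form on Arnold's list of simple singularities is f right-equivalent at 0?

E8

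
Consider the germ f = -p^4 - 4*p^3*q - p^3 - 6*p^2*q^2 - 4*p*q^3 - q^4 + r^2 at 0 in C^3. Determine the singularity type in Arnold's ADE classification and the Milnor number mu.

Type E6, Milnor number mu = 6.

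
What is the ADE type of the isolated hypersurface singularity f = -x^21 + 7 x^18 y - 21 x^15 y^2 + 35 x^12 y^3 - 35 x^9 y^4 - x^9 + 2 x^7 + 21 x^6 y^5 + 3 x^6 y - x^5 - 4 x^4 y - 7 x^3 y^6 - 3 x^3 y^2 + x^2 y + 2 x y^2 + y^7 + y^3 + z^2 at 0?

The Hessian of f at 0 has rank 1. Corank 2; j^3 = y*(x + y)^2 has shape L^2 M (L != M), so D-series; mu = 8 gives D_8.

D_8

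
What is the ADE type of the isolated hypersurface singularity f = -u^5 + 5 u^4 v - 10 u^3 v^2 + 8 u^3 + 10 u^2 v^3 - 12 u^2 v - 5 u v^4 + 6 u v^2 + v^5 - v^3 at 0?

The Hessian of f at 0 has rank 0. Corank 2; j^3 = (2*u - v)^3 is a perfect cube, so E-series; the 5-jet and mu = 8 give E_8.

E8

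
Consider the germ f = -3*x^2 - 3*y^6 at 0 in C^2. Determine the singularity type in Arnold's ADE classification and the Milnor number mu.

The Hessian of f at 0 is [[-6, 0], [0, 0]] with rank 1, so corank 1. A Groebner basis of the Jacobian ideal J(f) in C{x,y} is {y^5, x}; counting standard monomials gives mu = 5. Corank 1: A-series; mu = 5 gives A_5.

Type A_5, Milnor number mu = 5.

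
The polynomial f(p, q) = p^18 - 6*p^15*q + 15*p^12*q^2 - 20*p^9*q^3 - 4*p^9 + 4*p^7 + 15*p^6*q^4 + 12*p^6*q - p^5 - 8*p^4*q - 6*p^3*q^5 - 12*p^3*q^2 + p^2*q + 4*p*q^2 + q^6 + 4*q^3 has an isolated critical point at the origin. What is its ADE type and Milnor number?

The Hessian of f at 0 has rank 0. Corank 2; j^3 = q*(p + 2*q)^2 has shape L^2 M (L != M), so D-series; mu = 7 gives D_7.

Type D_{7}, Milnor number mu = 7.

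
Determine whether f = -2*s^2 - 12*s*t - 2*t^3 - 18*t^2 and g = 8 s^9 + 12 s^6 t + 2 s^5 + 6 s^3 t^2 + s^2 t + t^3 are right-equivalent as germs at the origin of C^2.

The Hessian of f at 0 is [[-4, -12], [-12, -36]] with rank 1, so corank 1. A Groebner basis of the Jacobian ideal J(f) in C{s,t} is {t^2, s + 3*t}; counting standard monomials gives mu = 2. Corank 1: A-series; mu = 2 gives A_2. The Hessian of g at 0 is [[0, 0], [0, 0]] with rank 0, so corank 2. A Groebner basis of the Jacobian ideal J(g) in C{s,t} is {t^3, s^2 + 3*t^2, s*t}; counting standard monomials gives mu = 4. Corank 2; j^3 = t*(s^2 + t^2) splits into three distinct lines over C (the quadratic factor has nonzero discriminant), so D_4. f is A_2 but g is D_4, hence not right-equivalent.

No.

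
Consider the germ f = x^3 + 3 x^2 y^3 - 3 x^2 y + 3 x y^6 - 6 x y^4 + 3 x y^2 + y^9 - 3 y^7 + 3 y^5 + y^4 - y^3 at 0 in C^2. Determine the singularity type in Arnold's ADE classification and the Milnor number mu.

Type E_{6}, Milnor number mu = 6.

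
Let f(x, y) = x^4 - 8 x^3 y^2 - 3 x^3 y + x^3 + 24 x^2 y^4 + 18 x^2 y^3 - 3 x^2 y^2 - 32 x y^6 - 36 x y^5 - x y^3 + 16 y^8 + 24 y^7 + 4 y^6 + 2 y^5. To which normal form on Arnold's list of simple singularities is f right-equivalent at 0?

E_7

The Hessian of f at 0 has rank 0. Corank 2; j^3 = x^3 is a perfect cube, so E-series; the 4-jet and mu = 7 give E_7.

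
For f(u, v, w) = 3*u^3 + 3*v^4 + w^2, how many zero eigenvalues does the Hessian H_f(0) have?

2

The Hessian at 0 is [[0, 0, 0], [0, 0, 0], [0, 0, 2]] of rank 1; hence corank 2.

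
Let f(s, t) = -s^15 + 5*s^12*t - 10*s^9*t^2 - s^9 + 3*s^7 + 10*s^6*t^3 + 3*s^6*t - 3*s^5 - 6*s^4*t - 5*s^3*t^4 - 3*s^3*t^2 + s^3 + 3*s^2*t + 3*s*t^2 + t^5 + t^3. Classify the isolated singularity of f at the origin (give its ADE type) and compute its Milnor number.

Type E_{8}, Milnor number mu = 8.

The Hessian of f at 0 has rank 0. Corank 2; j^3 = (s + t)^3 is a perfect cube, so E-series; the 5-jet and mu = 8 give E_8.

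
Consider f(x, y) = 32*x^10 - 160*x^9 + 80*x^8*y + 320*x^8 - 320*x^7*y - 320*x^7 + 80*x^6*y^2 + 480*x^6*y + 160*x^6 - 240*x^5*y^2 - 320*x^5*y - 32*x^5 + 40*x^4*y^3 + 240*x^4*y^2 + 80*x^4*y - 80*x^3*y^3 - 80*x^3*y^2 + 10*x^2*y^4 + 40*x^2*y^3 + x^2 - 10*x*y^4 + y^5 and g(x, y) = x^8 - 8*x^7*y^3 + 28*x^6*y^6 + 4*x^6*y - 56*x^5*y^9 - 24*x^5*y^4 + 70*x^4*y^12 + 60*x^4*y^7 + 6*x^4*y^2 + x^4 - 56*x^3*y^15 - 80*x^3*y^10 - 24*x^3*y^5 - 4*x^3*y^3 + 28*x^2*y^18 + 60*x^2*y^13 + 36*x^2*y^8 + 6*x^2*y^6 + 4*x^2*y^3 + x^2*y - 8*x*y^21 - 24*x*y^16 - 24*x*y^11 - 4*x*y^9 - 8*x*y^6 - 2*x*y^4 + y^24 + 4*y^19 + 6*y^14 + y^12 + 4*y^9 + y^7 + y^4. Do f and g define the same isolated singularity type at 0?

No.

The Hessian of f at 0 has rank 1. Corank 1: A-series; mu = 4 gives A_4. The Hessian of g at 0 has rank 0. Corank 2; j^3 = x^2*y has shape L^2 M (L != M), so D-series; mu = 5 gives D_5. f is A_4 but g is D_5, hence not right-equivalent.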